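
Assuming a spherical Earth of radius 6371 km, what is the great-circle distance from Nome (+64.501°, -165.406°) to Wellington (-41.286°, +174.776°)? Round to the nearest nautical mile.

Δλ = 174.776 − -165.406 = 340.182°; wrapped into (−180°, 180°]: -19.818°.
Δφ = -41.286 − 64.501 = -105.787°.
a = sin²(Δφ/2) + cos φ₁ · cos φ₂ · sin²(Δλ/2) = 0.645610.
c = 2·atan2(√a, √(1−a)) = 1.86630 rad → d = 6371·c ≈ 11890.19 km ≈ 6420.19 nmi.

6420 nmi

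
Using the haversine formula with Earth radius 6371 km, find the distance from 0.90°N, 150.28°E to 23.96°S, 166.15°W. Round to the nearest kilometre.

Δλ = -166.15 − 150.28 = -316.43°; wrapped into (−180°, 180°]: 43.57°.
Δφ = -23.96 − 0.90 = -24.86°.
a = sin²(Δφ/2) + cos φ₁ · cos φ₂ · sin²(Δλ/2) = 0.172181.
c = 2·atan2(√a, √(1−a)) = 0.85577 rad → d = 6371·c ≈ 5452.10 km.

5452 km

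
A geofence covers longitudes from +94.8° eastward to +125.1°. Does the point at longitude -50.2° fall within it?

Band width going east from +94.8° to +125.1°: ((125.1 − 94.8) mod 360) = 30.3°.
Offset of -50.2° east of the west edge: ((-50.2 − 94.8) mod 360) = 215.0°.
215.0° > 30.3° ⇒ outside.

No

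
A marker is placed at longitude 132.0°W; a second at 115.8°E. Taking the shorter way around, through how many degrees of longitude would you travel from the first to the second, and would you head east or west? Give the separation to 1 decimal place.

Raw difference: 115.8 − -132.0 = 247.8°.
Normalise into (−180°, 180°]: 247.8° − 360° = -112.2°.
Negative ⇒ the second point lies to the west; separation 112.2°.

112.2° west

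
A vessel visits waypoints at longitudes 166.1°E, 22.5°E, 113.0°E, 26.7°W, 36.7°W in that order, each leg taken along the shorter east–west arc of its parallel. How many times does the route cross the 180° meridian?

Leg 1: +166.1° → +22.5°, shortest Δλ = -143.6° (west) — does not cross 180°.
Leg 2: +22.5° → +113.0°, shortest Δλ = 90.5° (east) — does not cross 180°.
Leg 3: +113.0° → -26.7°, shortest Δλ = -139.7° (west) — does not cross 180°.
Leg 4: -26.7° → -36.7°, shortest Δλ = -10.0° (west) — does not cross 180°.
Total crossings: 0.

0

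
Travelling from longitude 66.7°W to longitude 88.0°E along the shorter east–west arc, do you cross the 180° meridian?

Signed shortest Δλ = ((88.0 − -66.7 + 180) mod 360) − 180 = 154.7°.
Going east by 154.7° from -66.7° reaches +88.0° without touching 180°.

No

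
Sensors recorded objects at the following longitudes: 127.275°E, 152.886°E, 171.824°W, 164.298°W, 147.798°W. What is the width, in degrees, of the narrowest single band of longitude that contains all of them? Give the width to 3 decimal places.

84.927°

Sort the longitudes: -171.824°, -164.298°, -147.798°, +127.275°, +152.886°.
Eastward gaps between consecutive values (wrapping around): 7.526°, 16.500°, 275.073°, 25.611°, 35.290°.
Largest gap = 275.073° ⇒ minimal covering band is its complement: 360° − 275.073° = 84.927°.
Band runs from +127.275° eastward to -147.798°, crossing the antimeridian.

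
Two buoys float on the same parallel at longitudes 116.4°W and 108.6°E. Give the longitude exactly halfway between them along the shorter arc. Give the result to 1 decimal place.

176.1°E

Signed shortest Δλ from -116.4° to +108.6° is -135.0°.
Midpoint longitude = -116.4° + (-135.0°)/2 = -116.4° − 67.5° = -183.9°.
Normalise into (−180°, 180°]: +176.1°.
(The naïve average (-116.4 + +108.6)/2 = -3.9° is on the wrong side of the globe.)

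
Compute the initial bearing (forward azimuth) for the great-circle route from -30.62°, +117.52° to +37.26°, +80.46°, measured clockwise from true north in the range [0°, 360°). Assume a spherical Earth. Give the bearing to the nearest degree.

Δλ = 80.46 − 117.52 = -37.06°.
θ = atan2( sin Δλ · cos φ₂ , cos φ₁ · sin φ₂ − sin φ₁ · cos φ₂ · cos Δλ )
  = atan2(-0.47965, 0.84451) = -29.595° → normalised to [0°, 360°): 330.405°.

330°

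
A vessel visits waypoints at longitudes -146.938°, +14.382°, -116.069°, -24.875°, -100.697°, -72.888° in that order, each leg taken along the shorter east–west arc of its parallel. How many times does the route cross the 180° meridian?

Leg 1: -146.938° → +14.382°, shortest Δλ = 161.32° (east) — does not cross 180°.
Leg 2: +14.382° → -116.069°, shortest Δλ = -130.451° (west) — does not cross 180°.
Leg 3: -116.069° → -24.875°, shortest Δλ = 91.194° (east) — does not cross 180°.
Leg 4: -24.875° → -100.697°, shortest Δλ = -75.822° (west) — does not cross 180°.
Leg 5: -100.697° → -72.888°, shortest Δλ = 27.809° (east) — does not cross 180°.
Total crossings: 0.

0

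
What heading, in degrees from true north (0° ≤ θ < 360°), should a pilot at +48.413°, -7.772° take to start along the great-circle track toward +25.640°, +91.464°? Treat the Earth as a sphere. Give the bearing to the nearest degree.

Δλ = 91.464 − -7.772 = 99.236°.
θ = atan2( sin Δλ · cos φ₂ , cos φ₁ · sin φ₂ − sin φ₁ · cos φ₂ · cos Δλ )
  = atan2(0.88984, 0.39544) = 66.040° → normalised to [0°, 360°): 66.040°.

66°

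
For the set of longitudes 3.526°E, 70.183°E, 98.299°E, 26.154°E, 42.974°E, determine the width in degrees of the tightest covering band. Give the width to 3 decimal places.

Sort the longitudes: +3.526°, +26.154°, +42.974°, +70.183°, +98.299°.
Eastward gaps between consecutive values (wrapping around): 22.628°, 16.820°, 27.209°, 28.116°, 265.227°.
Largest gap = 265.227° ⇒ minimal covering band is its complement: 360° − 265.227° = 94.773°.
Band runs from +3.526° eastward to +98.299°.

94.773°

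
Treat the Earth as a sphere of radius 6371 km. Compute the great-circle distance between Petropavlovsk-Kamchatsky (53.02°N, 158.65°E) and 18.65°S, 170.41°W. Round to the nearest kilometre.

8507 km

Δλ = -170.41 − 158.65 = -329.06°; wrapped into (−180°, 180°]: 30.94°.
Δφ = -18.65 − 53.02 = -71.67°.
a = sin²(Δφ/2) + cos φ₁ · cos φ₂ · sin²(Δλ/2) = 0.383305.
c = 2·atan2(√a, √(1−a)) = 1.33523 rad → d = 6371·c ≈ 8506.78 km.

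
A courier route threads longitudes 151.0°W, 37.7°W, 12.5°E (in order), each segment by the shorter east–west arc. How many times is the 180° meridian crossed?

0

Leg 1: -151.0° → -37.7°, shortest Δλ = 113.3° (east) — does not cross 180°.
Leg 2: -37.7° → +12.5°, shortest Δλ = 50.2° (east) — does not cross 180°.
Total crossings: 0.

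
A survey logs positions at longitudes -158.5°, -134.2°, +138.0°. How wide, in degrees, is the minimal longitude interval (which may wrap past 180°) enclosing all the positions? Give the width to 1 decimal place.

87.8°

Sort the longitudes: -158.5°, -134.2°, +138.0°.
Eastward gaps between consecutive values (wrapping around): 24.3°, 272.2°, 63.5°.
Largest gap = 272.2° ⇒ minimal covering band is its complement: 360° − 272.2° = 87.8°.
Band runs from +138.0° eastward to -134.2°, crossing the antimeridian.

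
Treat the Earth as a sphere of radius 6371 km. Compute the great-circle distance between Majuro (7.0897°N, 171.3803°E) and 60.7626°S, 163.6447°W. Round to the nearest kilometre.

Δλ = -163.6447 − 171.3803 = -335.0250°; wrapped into (−180°, 180°]: 24.9750°.
Δφ = -60.7626 − 7.0897 = -67.8523°.
a = sin²(Δφ/2) + cos φ₁ · cos φ₂ · sin²(Δλ/2) = 0.334164.
c = 2·atan2(√a, √(1−a)) = 1.23272 rad → d = 6371·c ≈ 7853.66 km.

7854 km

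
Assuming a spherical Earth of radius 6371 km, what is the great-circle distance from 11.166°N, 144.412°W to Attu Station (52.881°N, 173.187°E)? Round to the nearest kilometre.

5974 km

Δλ = 173.187 − -144.412 = 317.599°; wrapped into (−180°, 180°]: -42.401°.
Δφ = 52.881 − 11.166 = 41.715°.
a = sin²(Δφ/2) + cos φ₁ · cos φ₂ · sin²(Δλ/2) = 0.204195.
c = 2·atan2(√a, √(1−a)) = 0.93774 rad → d = 6371·c ≈ 5974.36 km.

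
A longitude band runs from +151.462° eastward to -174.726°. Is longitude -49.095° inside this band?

No

Band width going east from +151.462° to -174.726°: ((-174.726 − 151.462) mod 360) = 33.812°.
Offset of -49.095° east of the west edge: ((-49.095 − 151.462) mod 360) = 159.443°.
159.443° > 33.812° ⇒ outside.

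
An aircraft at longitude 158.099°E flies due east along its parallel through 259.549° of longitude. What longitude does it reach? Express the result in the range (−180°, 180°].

57.648°E

Start at +158.099°; shift +259.549° → +417.648°.
+417.648° lies outside (−180°, 180°]; subtract 360° → +57.648°.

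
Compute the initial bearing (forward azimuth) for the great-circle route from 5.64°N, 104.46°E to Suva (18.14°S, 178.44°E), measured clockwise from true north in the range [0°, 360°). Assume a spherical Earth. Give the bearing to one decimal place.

110.2°

Δλ = 178.44 − 104.46 = 73.98°.
θ = atan2( sin Δλ · cos φ₂ , cos φ₁ · sin φ₂ − sin φ₁ · cos φ₂ · cos Δλ )
  = atan2(0.91339, -0.33561) = 110.175° → normalised to [0°, 360°): 110.175°.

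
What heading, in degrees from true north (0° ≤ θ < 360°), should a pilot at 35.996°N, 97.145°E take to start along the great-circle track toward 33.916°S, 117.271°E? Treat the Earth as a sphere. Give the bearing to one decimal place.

162.6°

Δλ = 117.271 − 97.145 = 20.126°.
θ = atan2( sin Δλ · cos φ₂ , cos φ₁ · sin φ₂ − sin φ₁ · cos φ₂ · cos Δλ )
  = atan2(0.28554, -0.90938) = 162.568° → normalised to [0°, 360°): 162.568°.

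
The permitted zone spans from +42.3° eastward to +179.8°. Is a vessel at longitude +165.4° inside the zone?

Yes

Band width going east from +42.3° to +179.8°: ((179.8 − 42.3) mod 360) = 137.5°.
Offset of +165.4° east of the west edge: ((165.4 − 42.3) mod 360) = 123.1°.
123.1° ≤ 137.5° ⇒ inside.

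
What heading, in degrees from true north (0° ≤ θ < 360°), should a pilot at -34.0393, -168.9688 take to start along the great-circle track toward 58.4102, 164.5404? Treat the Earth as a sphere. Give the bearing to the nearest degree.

Δλ = 164.5404 − -168.9688 = 333.5092°; wrapped into (−180°, 180°]: -26.4908°.
θ = atan2( sin Δλ · cos φ₂ , cos φ₁ · sin φ₂ − sin φ₁ · cos φ₂ · cos Δλ )
  = atan2(-0.23366, 0.96830) = -13.567° → normalised to [0°, 360°): 346.433°.

346°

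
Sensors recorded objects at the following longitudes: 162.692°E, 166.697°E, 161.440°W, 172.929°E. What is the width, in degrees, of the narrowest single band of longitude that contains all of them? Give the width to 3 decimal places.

Sort the longitudes: -161.440°, +162.692°, +166.697°, +172.929°.
Eastward gaps between consecutive values (wrapping around): 324.132°, 4.005°, 6.232°, 25.631°.
Largest gap = 324.132° ⇒ minimal covering band is its complement: 360° − 324.132° = 35.868°.
Band runs from +162.692° eastward to -161.440°, crossing the antimeridian.

35.868°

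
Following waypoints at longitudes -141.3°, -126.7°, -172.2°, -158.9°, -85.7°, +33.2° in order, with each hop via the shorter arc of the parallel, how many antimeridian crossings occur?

0

Leg 1: -141.3° → -126.7°, shortest Δλ = 14.6° (east) — does not cross 180°.
Leg 2: -126.7° → -172.2°, shortest Δλ = -45.5° (west) — does not cross 180°.
Leg 3: -172.2° → -158.9°, shortest Δλ = 13.3° (east) — does not cross 180°.
Leg 4: -158.9° → -85.7°, shortest Δλ = 73.2° (east) — does not cross 180°.
Leg 5: -85.7° → +33.2°, shortest Δλ = 118.9° (east) — does not cross 180°.
Total crossings: 0.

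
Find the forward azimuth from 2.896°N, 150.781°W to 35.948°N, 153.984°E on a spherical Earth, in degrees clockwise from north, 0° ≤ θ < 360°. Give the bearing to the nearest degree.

310°

Δλ = 153.984 − -150.781 = 304.765°; wrapped into (−180°, 180°]: -55.235°.
θ = atan2( sin Δλ · cos φ₂ , cos φ₁ · sin φ₂ − sin φ₁ · cos φ₂ · cos Δλ )
  = atan2(-0.66504, 0.56298) = -49.751° → normalised to [0°, 360°): 310.249°.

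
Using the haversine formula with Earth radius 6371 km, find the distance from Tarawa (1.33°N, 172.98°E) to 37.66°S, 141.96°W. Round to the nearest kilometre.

6336 km

Δλ = -141.96 − 172.98 = -314.94°; wrapped into (−180°, 180°]: 45.06°.
Δφ = -37.66 − 1.33 = -38.99°.
a = sin²(Δφ/2) + cos φ₁ · cos φ₂ · sin²(Δλ/2) = 0.227569.
c = 2·atan2(√a, √(1−a)) = 0.99457 rad → d = 6371·c ≈ 6336.41 km.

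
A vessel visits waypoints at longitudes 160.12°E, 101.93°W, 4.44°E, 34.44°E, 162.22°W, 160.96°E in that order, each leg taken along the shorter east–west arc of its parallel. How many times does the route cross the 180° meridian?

3

Leg 1: +160.12° → -101.93°, shortest Δλ = 97.95° (east) — crosses 180°.
Leg 2: -101.93° → +4.44°, shortest Δλ = 106.37° (east) — does not cross 180°.
Leg 3: +4.44° → +34.44°, shortest Δλ = 30.0° (east) — does not cross 180°.
Leg 4: +34.44° → -162.22°, shortest Δλ = 163.34° (east) — crosses 180°.
Leg 5: -162.22° → +160.96°, shortest Δλ = -36.82° (west) — crosses 180°.
Total crossings: 3.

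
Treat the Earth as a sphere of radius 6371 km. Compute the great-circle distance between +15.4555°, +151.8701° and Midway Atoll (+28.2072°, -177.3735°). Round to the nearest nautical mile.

1870 nmi

Δλ = -177.3735 − 151.8701 = -329.2436°; wrapped into (−180°, 180°]: 30.7564°.
Δφ = 28.2072 − 15.4555 = 12.7517°.
a = sin²(Δφ/2) + cos φ₁ · cos φ₂ · sin²(Δλ/2) = 0.072065.
c = 2·atan2(√a, √(1−a)) = 0.54356 rad → d = 6371·c ≈ 3463.05 km ≈ 1869.90 nmi.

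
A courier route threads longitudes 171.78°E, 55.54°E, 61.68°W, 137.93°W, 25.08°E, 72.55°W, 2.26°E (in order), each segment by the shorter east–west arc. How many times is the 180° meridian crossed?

Leg 1: +171.78° → +55.54°, shortest Δλ = -116.24° (west) — does not cross 180°.
Leg 2: +55.54° → -61.68°, shortest Δλ = -117.22° (west) — does not cross 180°.
Leg 3: -61.68° → -137.93°, shortest Δλ = -76.25° (west) — does not cross 180°.
Leg 4: -137.93° → +25.08°, shortest Δλ = 163.01° (east) — does not cross 180°.
Leg 5: +25.08° → -72.55°, shortest Δλ = -97.63° (west) — does not cross 180°.
Leg 6: -72.55° → +2.26°, shortest Δλ = 74.81° (east) — does not cross 180°.
Total crossings: 0.

0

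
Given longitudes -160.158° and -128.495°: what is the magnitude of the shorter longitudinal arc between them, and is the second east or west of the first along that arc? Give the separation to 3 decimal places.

31.663° east

Raw difference: -128.495 − -160.158 = 31.663°.
Normalise into (−180°, 180°]: 31.663° stays 31.663°.
Positive ⇒ the second point lies to the east; separation 31.663°.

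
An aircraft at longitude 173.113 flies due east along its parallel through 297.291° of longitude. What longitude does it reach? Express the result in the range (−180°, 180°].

Start at +173.113°; shift +297.291° → +470.404°.
+470.404° lies outside (−180°, 180°]; subtract 360° → +110.404°.

+110.404°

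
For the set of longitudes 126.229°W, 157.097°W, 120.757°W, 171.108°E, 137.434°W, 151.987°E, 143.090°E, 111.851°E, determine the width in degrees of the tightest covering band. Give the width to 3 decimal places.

127.392°

Sort the longitudes: -157.097°, -137.434°, -126.229°, -120.757°, +111.851°, +143.090°, +151.987°, +171.108°.
Eastward gaps between consecutive values (wrapping around): 19.663°, 11.205°, 5.472°, 232.608°, 31.239°, 8.897°, 19.121°, 31.795°.
Largest gap = 232.608° ⇒ minimal covering band is its complement: 360° − 232.608° = 127.392°.
Band runs from +111.851° eastward to -120.757°, crossing the antimeridian.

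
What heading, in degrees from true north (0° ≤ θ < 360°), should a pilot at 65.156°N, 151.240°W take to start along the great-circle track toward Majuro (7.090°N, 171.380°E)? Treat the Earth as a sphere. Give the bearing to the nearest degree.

222°

Δλ = 171.380 − -151.240 = 322.620°; wrapped into (−180°, 180°]: -37.380°.
θ = atan2( sin Δλ · cos φ₂ , cos φ₁ · sin φ₂ − sin φ₁ · cos φ₂ · cos Δλ )
  = atan2(-0.60246, -0.66372) = -137.770° → normalised to [0°, 360°): 222.230°.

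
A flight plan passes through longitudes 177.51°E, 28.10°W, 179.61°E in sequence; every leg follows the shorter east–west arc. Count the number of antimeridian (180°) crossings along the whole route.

2

Leg 1: +177.51° → -28.10°, shortest Δλ = 154.39° (east) — crosses 180°.
Leg 2: -28.10° → +179.61°, shortest Δλ = -152.29° (west) — crosses 180°.
Total crossings: 2.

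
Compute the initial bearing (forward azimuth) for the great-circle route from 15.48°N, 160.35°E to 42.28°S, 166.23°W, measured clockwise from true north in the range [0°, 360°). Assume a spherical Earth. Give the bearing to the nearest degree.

Δλ = -166.23 − 160.35 = -326.58°; wrapped into (−180°, 180°]: 33.42°.
θ = atan2( sin Δλ · cos φ₂ , cos φ₁ · sin φ₂ − sin φ₁ · cos φ₂ · cos Δλ )
  = atan2(0.40750, -0.81317) = 153.384° → normalised to [0°, 360°): 153.384°.

153°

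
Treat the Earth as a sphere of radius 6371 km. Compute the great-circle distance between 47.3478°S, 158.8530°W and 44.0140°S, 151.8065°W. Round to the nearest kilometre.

661 km

Δλ = -151.8065 − -158.8530 = 7.0465°.
Δφ = -44.0140 − -47.3478 = 3.3338°.
a = sin²(Δφ/2) + cos φ₁ · cos φ₂ · sin²(Δλ/2) = 0.002686.
c = 2·atan2(√a, √(1−a)) = 0.10371 rad → d = 6371·c ≈ 660.71 km.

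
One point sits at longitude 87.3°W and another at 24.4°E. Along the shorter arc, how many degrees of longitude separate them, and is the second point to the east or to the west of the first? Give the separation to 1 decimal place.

111.7° east

Raw difference: 24.4 − -87.3 = 111.7°.
Normalise into (−180°, 180°]: 111.7° stays 111.7°.
Positive ⇒ the second point lies to the east; separation 111.7°.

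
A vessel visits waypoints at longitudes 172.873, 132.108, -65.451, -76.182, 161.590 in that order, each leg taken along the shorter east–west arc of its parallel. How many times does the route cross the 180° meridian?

2

Leg 1: +172.873° → +132.108°, shortest Δλ = -40.765° (west) — does not cross 180°.
Leg 2: +132.108° → -65.451°, shortest Δλ = 162.441° (east) — crosses 180°.
Leg 3: -65.451° → -76.182°, shortest Δλ = -10.731° (west) — does not cross 180°.
Leg 4: -76.182° → +161.590°, shortest Δλ = -122.228° (west) — crosses 180°.
Total crossings: 2.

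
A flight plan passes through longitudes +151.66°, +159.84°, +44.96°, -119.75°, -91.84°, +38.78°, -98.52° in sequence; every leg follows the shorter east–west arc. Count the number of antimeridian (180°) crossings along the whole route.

0

Leg 1: +151.66° → +159.84°, shortest Δλ = 8.18° (east) — does not cross 180°.
Leg 2: +159.84° → +44.96°, shortest Δλ = -114.88° (west) — does not cross 180°.
Leg 3: +44.96° → -119.75°, shortest Δλ = -164.71° (west) — does not cross 180°.
Leg 4: -119.75° → -91.84°, shortest Δλ = 27.91° (east) — does not cross 180°.
Leg 5: -91.84° → +38.78°, shortest Δλ = 130.62° (east) — does not cross 180°.
Leg 6: +38.78° → -98.52°, shortest Δλ = -137.3° (west) — does not cross 180°.
Total crossings: 0.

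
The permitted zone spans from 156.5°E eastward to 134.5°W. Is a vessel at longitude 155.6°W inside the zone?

Yes

Band width going east from +156.5° to -134.5°: ((-134.5 − 156.5) mod 360) = 69.0°.
Offset of -155.6° east of the west edge: ((-155.6 − 156.5) mod 360) = 47.9°.
47.9° ≤ 69.0° ⇒ inside.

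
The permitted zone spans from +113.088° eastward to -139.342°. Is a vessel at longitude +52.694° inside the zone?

No

Band width going east from +113.088° to -139.342°: ((-139.342 − 113.088) mod 360) = 107.570°.
Offset of +52.694° east of the west edge: ((52.694 − 113.088) mod 360) = 299.606°.
299.606° > 107.570° ⇒ outside.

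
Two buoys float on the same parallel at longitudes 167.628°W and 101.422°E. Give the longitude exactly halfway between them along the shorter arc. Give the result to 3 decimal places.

Signed shortest Δλ from -167.628° to +101.422° is -90.950°.
Midpoint longitude = -167.628° + (-90.950°)/2 = -167.628° − 45.475° = -213.103°.
Normalise into (−180°, 180°]: +146.897°.
(The naïve average (-167.628 + +101.422)/2 = -33.103° is on the wrong side of the globe.)

146.897°E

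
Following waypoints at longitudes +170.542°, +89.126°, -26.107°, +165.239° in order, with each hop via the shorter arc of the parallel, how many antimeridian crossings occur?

Leg 1: +170.542° → +89.126°, shortest Δλ = -81.416° (west) — does not cross 180°.
Leg 2: +89.126° → -26.107°, shortest Δλ = -115.233° (west) — does not cross 180°.
Leg 3: -26.107° → +165.239°, shortest Δλ = -168.654° (west) — crosses 180°.
Total crossings: 1.

1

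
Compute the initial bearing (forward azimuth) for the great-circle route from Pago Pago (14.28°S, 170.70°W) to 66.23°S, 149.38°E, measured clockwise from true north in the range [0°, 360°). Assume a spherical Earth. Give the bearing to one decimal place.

Δλ = 149.38 − -170.70 = 320.08°; wrapped into (−180°, 180°]: -39.92°.
θ = atan2( sin Δλ · cos φ₂ , cos φ₁ · sin φ₂ − sin φ₁ · cos φ₂ · cos Δλ )
  = atan2(-0.25865, -0.81064) = -162.304° → normalised to [0°, 360°): 197.696°.

197.7°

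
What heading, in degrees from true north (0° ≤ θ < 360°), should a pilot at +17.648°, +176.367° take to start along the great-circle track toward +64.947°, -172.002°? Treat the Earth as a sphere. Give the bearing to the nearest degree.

7°

Δλ = -172.002 − 176.367 = -348.369°; wrapped into (−180°, 180°]: 11.631°.
θ = atan2( sin Δλ · cos φ₂ , cos φ₁ · sin φ₂ − sin φ₁ · cos φ₂ · cos Δλ )
  = atan2(0.08537, 0.73754) = 6.603° → normalised to [0°, 360°): 6.603°.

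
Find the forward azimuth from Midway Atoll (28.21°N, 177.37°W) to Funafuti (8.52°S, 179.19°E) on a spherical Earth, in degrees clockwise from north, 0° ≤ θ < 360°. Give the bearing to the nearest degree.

Δλ = 179.19 − -177.37 = 356.56°; wrapped into (−180°, 180°]: -3.44°.
θ = atan2( sin Δλ · cos φ₂ , cos φ₁ · sin φ₂ − sin φ₁ · cos φ₂ · cos Δλ )
  = atan2(-0.05934, -0.59720) = -174.325° → normalised to [0°, 360°): 185.675°.

186°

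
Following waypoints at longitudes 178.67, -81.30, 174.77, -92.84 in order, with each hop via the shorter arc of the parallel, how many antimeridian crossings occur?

3

Leg 1: +178.67° → -81.30°, shortest Δλ = 100.03° (east) — crosses 180°.
Leg 2: -81.30° → +174.77°, shortest Δλ = -103.93° (west) — crosses 180°.
Leg 3: +174.77° → -92.84°, shortest Δλ = 92.39° (east) — crosses 180°.
Total crossings: 3.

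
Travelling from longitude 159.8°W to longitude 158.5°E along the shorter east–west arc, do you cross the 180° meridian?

Naïve |158.5 − -159.8| = 318.3° > 180°, so the shorter arc goes the other way round — across 180°.
Signed shortest Δλ = ((158.5 − -159.8 + 180) mod 360) − 180 = -41.7°.
Going west by 41.7° from -159.8° passes through 180° before reaching +158.5°.

Yes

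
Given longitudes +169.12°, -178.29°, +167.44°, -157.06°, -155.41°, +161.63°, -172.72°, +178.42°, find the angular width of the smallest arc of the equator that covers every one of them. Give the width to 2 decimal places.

Sort the longitudes: -178.29°, -172.72°, -157.06°, -155.41°, +161.63°, +167.44°, +169.12°, +178.42°.
Eastward gaps between consecutive values (wrapping around): 5.57°, 15.66°, 1.65°, 317.04°, 5.81°, 1.68°, 9.30°, 3.29°.
Largest gap = 317.04° ⇒ minimal covering band is its complement: 360° − 317.04° = 42.96°.
Band runs from +161.63° eastward to -155.41°, crossing the antimeridian.

42.96°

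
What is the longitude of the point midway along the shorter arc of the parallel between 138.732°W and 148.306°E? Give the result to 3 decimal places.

Signed shortest Δλ from -138.732° to +148.306° is -72.962°.
Midpoint longitude = -138.732° + (-72.962°)/2 = -138.732° − 36.481° = -175.213°.
(The naïve average (-138.732 + +148.306)/2 = 4.787° is on the wrong side of the globe.)

175.213°W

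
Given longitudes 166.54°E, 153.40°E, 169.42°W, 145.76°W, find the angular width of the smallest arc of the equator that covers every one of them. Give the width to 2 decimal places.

Sort the longitudes: -169.42°, -145.76°, +153.40°, +166.54°.
Eastward gaps between consecutive values (wrapping around): 23.66°, 299.16°, 13.14°, 24.04°.
Largest gap = 299.16° ⇒ minimal covering band is its complement: 360° − 299.16° = 60.84°.
Band runs from +153.40° eastward to -145.76°, crossing the antimeridian.

60.84°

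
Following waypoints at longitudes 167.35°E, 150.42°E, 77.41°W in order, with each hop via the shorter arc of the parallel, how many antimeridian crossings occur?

Leg 1: +167.35° → +150.42°, shortest Δλ = -16.93° (west) — does not cross 180°.
Leg 2: +150.42° → -77.41°, shortest Δλ = 132.17° (east) — crosses 180°.
Total crossings: 1.

1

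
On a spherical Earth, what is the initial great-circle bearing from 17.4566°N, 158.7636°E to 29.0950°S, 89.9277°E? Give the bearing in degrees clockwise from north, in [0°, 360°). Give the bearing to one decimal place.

235.6°

Δλ = 89.9277 − 158.7636 = -68.8359°.
θ = atan2( sin Δλ · cos φ₂ , cos φ₁ · sin φ₂ − sin φ₁ · cos φ₂ · cos Δλ )
  = atan2(-0.81488, -0.55850) = -124.426° → normalised to [0°, 360°): 235.574°.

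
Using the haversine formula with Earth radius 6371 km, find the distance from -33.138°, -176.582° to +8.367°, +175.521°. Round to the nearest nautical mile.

Δλ = 175.521 − -176.582 = 352.103°; wrapped into (−180°, 180°]: -7.897°.
Δφ = 8.367 − -33.138 = 41.505°.
a = sin²(Δφ/2) + cos φ₁ · cos φ₂ · sin²(Δλ/2) = 0.129479.
c = 2·atan2(√a, √(1−a)) = 0.73618 rad → d = 6371·c ≈ 4690.18 km ≈ 2532.49 nmi.

2532 nmi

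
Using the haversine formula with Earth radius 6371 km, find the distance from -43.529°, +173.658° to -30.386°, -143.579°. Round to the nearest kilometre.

4019 km

Δλ = -143.579 − 173.658 = -317.237°; wrapped into (−180°, 180°]: 42.763°.
Δφ = -30.386 − -43.529 = 13.143°.
a = sin²(Δφ/2) + cos φ₁ · cos φ₂ · sin²(Δλ/2) = 0.096227.
c = 2·atan2(√a, √(1−a)) = 0.63082 rad → d = 6371·c ≈ 4018.94 km.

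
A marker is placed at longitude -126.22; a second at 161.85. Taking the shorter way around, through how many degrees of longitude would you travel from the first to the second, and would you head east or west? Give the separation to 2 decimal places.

Raw difference: 161.85 − -126.22 = 288.07°.
Normalise into (−180°, 180°]: 288.07° − 360° = -71.93°.
Negative ⇒ the second point lies to the west; separation 71.93°.

71.93° west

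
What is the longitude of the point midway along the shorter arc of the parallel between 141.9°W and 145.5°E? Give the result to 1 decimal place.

178.2°W

Signed shortest Δλ from -141.9° to +145.5° is -72.6°.
Midpoint longitude = -141.9° + (-72.6°)/2 = -141.9° − 36.3° = -178.2°.
(The naïve average (-141.9 + +145.5)/2 = 1.8° is on the wrong side of the globe.)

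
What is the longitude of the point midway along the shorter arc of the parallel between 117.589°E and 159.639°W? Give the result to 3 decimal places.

158.975°E

Signed shortest Δλ from +117.589° to -159.639° is +82.772°.
Midpoint longitude = +117.589° + (+82.772°)/2 = +117.589° + 41.386° = +158.975°.
(The naïve average (+117.589 + -159.639)/2 = -21.025° is on the wrong side of the globe.)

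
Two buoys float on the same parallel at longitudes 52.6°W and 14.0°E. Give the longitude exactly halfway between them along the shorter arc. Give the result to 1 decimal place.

Signed shortest Δλ from -52.6° to +14.0° is +66.6°.
Midpoint longitude = -52.6° + (+66.6°)/2 = -52.6° + 33.3° = -19.3°.

19.3°W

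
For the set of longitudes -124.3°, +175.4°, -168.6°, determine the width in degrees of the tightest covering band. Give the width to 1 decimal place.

Sort the longitudes: -168.6°, -124.3°, +175.4°.
Eastward gaps between consecutive values (wrapping around): 44.3°, 299.7°, 16.0°.
Largest gap = 299.7° ⇒ minimal covering band is its complement: 360° − 299.7° = 60.3°.
Band runs from +175.4° eastward to -124.3°, crossing the antimeridian.

60.3°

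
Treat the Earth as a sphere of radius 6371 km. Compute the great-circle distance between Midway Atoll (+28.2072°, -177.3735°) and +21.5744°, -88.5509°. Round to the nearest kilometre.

Δλ = -88.5509 − -177.3735 = 88.8226°.
Δφ = 21.5744 − 28.2072 = -6.6328°.
a = sin²(Δφ/2) + cos φ₁ · cos φ₂ · sin²(Δλ/2) = 0.404679.
c = 2·atan2(√a, √(1−a)) = 1.37898 rad → d = 6371·c ≈ 8785.49 km.

8785 km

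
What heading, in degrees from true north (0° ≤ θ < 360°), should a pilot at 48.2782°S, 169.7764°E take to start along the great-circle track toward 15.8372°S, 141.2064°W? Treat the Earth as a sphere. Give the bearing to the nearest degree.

Δλ = -141.2064 − 169.7764 = -310.9828°; wrapped into (−180°, 180°]: 49.0172°.
θ = atan2( sin Δλ · cos φ₂ , cos φ₁ · sin φ₂ − sin φ₁ · cos φ₂ · cos Δλ )
  = atan2(0.72625, 0.28930) = 68.280° → normalised to [0°, 360°): 68.280°.

68°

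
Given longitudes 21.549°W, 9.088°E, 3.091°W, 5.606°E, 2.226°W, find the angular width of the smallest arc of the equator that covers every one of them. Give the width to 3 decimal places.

Sort the longitudes: -21.549°, -3.091°, -2.226°, +5.606°, +9.088°.
Eastward gaps between consecutive values (wrapping around): 18.458°, 0.865°, 7.832°, 3.482°, 329.363°.
Largest gap = 329.363° ⇒ minimal covering band is its complement: 360° − 329.363° = 30.637°.
Band runs from -21.549° eastward to +9.088°.

30.637°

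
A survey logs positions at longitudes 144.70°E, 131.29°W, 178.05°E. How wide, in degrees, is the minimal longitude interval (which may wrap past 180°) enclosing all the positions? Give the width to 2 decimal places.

Sort the longitudes: -131.29°, +144.70°, +178.05°.
Eastward gaps between consecutive values (wrapping around): 275.99°, 33.35°, 50.66°.
Largest gap = 275.99° ⇒ minimal covering band is its complement: 360° − 275.99° = 84.01°.
Band runs from +144.70° eastward to -131.29°, crossing the antimeridian.

84.01°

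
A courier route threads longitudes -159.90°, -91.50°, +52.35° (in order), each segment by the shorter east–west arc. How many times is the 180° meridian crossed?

Leg 1: -159.90° → -91.50°, shortest Δλ = 68.4° (east) — does not cross 180°.
Leg 2: -91.50° → +52.35°, shortest Δλ = 143.85° (east) — does not cross 180°.
Total crossings: 0.

0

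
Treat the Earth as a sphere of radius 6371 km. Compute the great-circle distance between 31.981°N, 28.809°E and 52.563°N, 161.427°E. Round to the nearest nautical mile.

Δλ = 161.427 − 28.809 = 132.618°.
Δφ = 52.563 − 31.981 = 20.582°.
a = sin²(Δφ/2) + cos φ₁ · cos φ₂ · sin²(Δλ/2) = 0.464295.
c = 2·atan2(√a, √(1−a)) = 1.49932 rad → d = 6371·c ≈ 9552.20 km ≈ 5157.78 nmi.

5158 nmi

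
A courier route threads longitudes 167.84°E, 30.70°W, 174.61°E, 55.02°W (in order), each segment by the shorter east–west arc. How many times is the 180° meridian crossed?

3

Leg 1: +167.84° → -30.70°, shortest Δλ = 161.46° (east) — crosses 180°.
Leg 2: -30.70° → +174.61°, shortest Δλ = -154.69° (west) — crosses 180°.
Leg 3: +174.61° → -55.02°, shortest Δλ = 130.37° (east) — crosses 180°.
Total crossings: 3.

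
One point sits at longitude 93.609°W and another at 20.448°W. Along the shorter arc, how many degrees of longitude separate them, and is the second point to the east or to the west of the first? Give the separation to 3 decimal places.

Raw difference: -20.448 − -93.609 = 73.161°.
Normalise into (−180°, 180°]: 73.161° stays 73.161°.
Positive ⇒ the second point lies to the east; separation 73.161°.

73.161° east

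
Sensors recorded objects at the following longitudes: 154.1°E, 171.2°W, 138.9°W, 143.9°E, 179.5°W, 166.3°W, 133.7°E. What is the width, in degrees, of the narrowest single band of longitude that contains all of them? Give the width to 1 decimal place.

87.4°

Sort the longitudes: -179.5°, -171.2°, -166.3°, -138.9°, +133.7°, +143.9°, +154.1°.
Eastward gaps between consecutive values (wrapping around): 8.3°, 4.9°, 27.4°, 272.6°, 10.2°, 10.2°, 26.4°.
Largest gap = 272.6° ⇒ minimal covering band is its complement: 360° − 272.6° = 87.4°.
Band runs from +133.7° eastward to -138.9°, crossing the antimeridian.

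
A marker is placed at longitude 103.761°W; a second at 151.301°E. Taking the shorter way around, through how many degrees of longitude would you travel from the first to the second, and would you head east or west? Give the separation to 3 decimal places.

Raw difference: 151.301 − -103.761 = 255.062°.
Normalise into (−180°, 180°]: 255.062° − 360° = -104.938°.
Negative ⇒ the second point lies to the west; separation 104.938°.

104.938° west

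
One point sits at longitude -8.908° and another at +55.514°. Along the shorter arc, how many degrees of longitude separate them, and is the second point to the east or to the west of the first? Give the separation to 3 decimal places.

Raw difference: 55.514 − -8.908 = 64.422°.
Normalise into (−180°, 180°]: 64.422° stays 64.422°.
Positive ⇒ the second point lies to the east; separation 64.422°.

64.422° east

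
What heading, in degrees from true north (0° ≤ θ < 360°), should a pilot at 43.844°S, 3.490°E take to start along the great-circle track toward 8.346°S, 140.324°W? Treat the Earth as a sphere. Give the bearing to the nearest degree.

Δλ = -140.324 − 3.490 = -143.814°.
θ = atan2( sin Δλ · cos φ₂ , cos φ₁ · sin φ₂ − sin φ₁ · cos φ₂ · cos Δλ )
  = atan2(-0.58416, -0.65784) = -138.395° → normalised to [0°, 360°): 221.605°.

222°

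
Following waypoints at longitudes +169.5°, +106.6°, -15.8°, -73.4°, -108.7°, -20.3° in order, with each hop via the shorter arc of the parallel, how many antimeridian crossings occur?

0

Leg 1: +169.5° → +106.6°, shortest Δλ = -62.9° (west) — does not cross 180°.
Leg 2: +106.6° → -15.8°, shortest Δλ = -122.4° (west) — does not cross 180°.
Leg 3: -15.8° → -73.4°, shortest Δλ = -57.6° (west) — does not cross 180°.
Leg 4: -73.4° → -108.7°, shortest Δλ = -35.3° (west) — does not cross 180°.
Leg 5: -108.7° → -20.3°, shortest Δλ = 88.4° (east) — does not cross 180°.
Total crossings: 0.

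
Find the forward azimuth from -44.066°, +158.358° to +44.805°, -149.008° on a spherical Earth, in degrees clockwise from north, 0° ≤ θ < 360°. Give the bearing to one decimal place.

35.0°

Δλ = -149.008 − 158.358 = -307.366°; wrapped into (−180°, 180°]: 52.634°.
θ = atan2( sin Δλ · cos φ₂ , cos φ₁ · sin φ₂ − sin φ₁ · cos φ₂ · cos Δλ )
  = atan2(0.56390, 0.80583) = 34.983° → normalised to [0°, 360°): 34.983°.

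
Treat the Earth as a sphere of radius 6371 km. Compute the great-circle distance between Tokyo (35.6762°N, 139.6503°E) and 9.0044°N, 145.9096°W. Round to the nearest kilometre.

Δλ = -145.9096 − 139.6503 = -285.5599°; wrapped into (−180°, 180°]: 74.4401°.
Δφ = 9.0044 − 35.6762 = -26.6718°.
a = sin²(Δφ/2) + cos φ₁ · cos φ₂ · sin²(Δλ/2) = 0.346753.
c = 2·atan2(√a, √(1−a)) = 1.25929 rad → d = 6371·c ≈ 8022.92 km.

8023 km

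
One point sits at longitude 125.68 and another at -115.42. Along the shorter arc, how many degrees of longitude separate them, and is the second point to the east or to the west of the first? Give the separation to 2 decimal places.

Raw difference: -115.42 − 125.68 = -241.1°.
Normalise into (−180°, 180°]: -241.1° + 360° = 118.9°.
Positive ⇒ the second point lies to the east; separation 118.90°.

118.90° east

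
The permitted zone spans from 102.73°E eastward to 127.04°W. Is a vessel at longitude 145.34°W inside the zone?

Band width going east from +102.73° to -127.04°: ((-127.04 − 102.73) mod 360) = 130.23°.
Offset of -145.34° east of the west edge: ((-145.34 − 102.73) mod 360) = 111.93°.
111.93° ≤ 130.23° ⇒ inside.

Yes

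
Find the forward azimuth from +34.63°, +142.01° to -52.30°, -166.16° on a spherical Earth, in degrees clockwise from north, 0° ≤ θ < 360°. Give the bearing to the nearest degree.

151°

Δλ = -166.16 − 142.01 = -308.17°; wrapped into (−180°, 180°]: 51.83°.
θ = atan2( sin Δλ · cos φ₂ , cos φ₁ · sin φ₂ − sin φ₁ · cos φ₂ · cos Δλ )
  = atan2(0.48077, -0.86581) = 150.957° → normalised to [0°, 360°): 150.957°.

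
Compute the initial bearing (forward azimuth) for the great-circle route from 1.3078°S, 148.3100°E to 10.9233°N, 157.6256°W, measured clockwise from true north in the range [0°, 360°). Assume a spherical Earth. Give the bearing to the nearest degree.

Δλ = -157.6256 − 148.3100 = -305.9356°; wrapped into (−180°, 180°]: 54.0644°.
θ = atan2( sin Δλ · cos φ₂ , cos φ₁ · sin φ₂ − sin φ₁ · cos φ₂ · cos Δλ )
  = atan2(0.79501, 0.20260) = 75.703° → normalised to [0°, 360°): 75.703°.

76°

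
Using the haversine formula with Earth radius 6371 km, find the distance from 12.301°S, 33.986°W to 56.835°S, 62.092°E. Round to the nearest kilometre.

Δλ = 62.092 − -33.986 = 96.078°.
Δφ = -56.835 − -12.301 = -44.534°.
a = sin²(Δφ/2) + cos φ₁ · cos φ₂ · sin²(Δλ/2) = 0.439126.
c = 2·atan2(√a, √(1−a)) = 1.44875 rad → d = 6371·c ≈ 9229.96 km.

9230 km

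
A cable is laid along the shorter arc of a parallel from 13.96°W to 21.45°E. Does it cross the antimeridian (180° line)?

No

Signed shortest Δλ = ((21.45 − -13.96 + 180) mod 360) − 180 = 35.41°.
Going east by 35.41° from -13.96° reaches +21.45° without touching 180°.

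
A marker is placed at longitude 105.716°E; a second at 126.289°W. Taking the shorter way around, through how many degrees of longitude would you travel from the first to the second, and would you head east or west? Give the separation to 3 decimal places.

127.995° east

Raw difference: -126.289 − 105.716 = -232.005°.
Normalise into (−180°, 180°]: -232.005° + 360° = 127.995°.
Positive ⇒ the second point lies to the east; separation 127.995°.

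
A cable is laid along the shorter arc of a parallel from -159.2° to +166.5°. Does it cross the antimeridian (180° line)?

Yes

Naïve |166.5 − -159.2| = 325.7° > 180°, so the shorter arc goes the other way round — across 180°.
Signed shortest Δλ = ((166.5 − -159.2 + 180) mod 360) − 180 = -34.3°.
Going west by 34.3° from -159.2° passes through 180° before reaching +166.5°.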